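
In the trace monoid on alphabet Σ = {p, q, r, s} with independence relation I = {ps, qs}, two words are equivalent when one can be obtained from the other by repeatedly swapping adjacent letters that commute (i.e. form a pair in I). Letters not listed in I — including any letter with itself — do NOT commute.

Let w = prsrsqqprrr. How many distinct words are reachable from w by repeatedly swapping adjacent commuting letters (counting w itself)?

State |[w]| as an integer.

drop 0:p onto floor
drop 1:r onto {0:p}
drop 2:s onto {1:r}
drop 3:r onto {2:s}
drop 4:s onto {3:r}
drop 5:q onto {3:r}
drop 6:q onto {5:q}
drop 7:p onto {6:q}
drop 8:r onto {4:s, 7:p}
drop 9:r onto {8:r}
drop 10:r onto {9:r}
ground layer = {0:p}
drop-orders for the pieces not yet dropped (sum over which currently-grounded one goes next):
  1 to go: {10} 1
  2 to go: {9,10} 1
  3 to go: {8,9,10} 1
  4 to go: {4,8,9,10} 1  {7,8,9,10} 1
  5 to go: {4,7,8,9,10} 2  {6,7,8,9,10} 1
  6 to go: {4,6,7,8,9,10} 3  {5,6,7,8,9,10} 1
  7 to go: {4,5,6,7,8,9,10} 4
  8 to go: {3,4,5,6,7,8,9,10} 4
  9 to go: {2,3,4,5,6,7,8,9,10} 4
  if 0:p drops first: 4 orders

4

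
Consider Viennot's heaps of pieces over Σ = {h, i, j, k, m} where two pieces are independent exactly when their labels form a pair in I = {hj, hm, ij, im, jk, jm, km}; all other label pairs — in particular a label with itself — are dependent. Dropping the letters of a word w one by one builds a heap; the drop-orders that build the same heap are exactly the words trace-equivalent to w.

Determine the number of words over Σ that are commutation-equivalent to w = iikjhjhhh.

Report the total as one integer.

#0=i has no predecessor
#1=i depends on [0:i]
#2=k depends on [1:i]
#3=j has no predecessor
#4=h depends on [2:k]
#5=j depends on [3:j]
#6=h depends on [4:h]
#7=h depends on [6:h]
#8=h depends on [7:h]
sources: [0:i, 3:j]
N(rest) = Σ N(rest − s) over sources s of rest; N(one piece) = 1:
  size 1 → [5]=1  [8]=1
  size 2 → [3,5]=1  [5,8]=2  [7,8]=1
  size 3 → [3,5,8]=3  [5,7,8]=3  [6,7,8]=1
  size 4 → [3,5,7,8]=6  [4,6,7,8]=1  [5,6,7,8]=4
  size 5 → [2,4,6,7,8]=1  [3,5,6,7,8]=10  [4,5,6,7,8]=5
  size 6 → [1,2,4,6,7,8]=1  [2,4,5,6,7,8]=6  [3,4,5,6,7,8]=15
  size 7 → [0,1,2,4,6,7,8]=1  [1,2,4,5,6,7,8]=7  [2,3,4,5,6,7,8]=21
  first=0(i) contributes 28
  first=3(j) contributes 8
|[w]| = 36

36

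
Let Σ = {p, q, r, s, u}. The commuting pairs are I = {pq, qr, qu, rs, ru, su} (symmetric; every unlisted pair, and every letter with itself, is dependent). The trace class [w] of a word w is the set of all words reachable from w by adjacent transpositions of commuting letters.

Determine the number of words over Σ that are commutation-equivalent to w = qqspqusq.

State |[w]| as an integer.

7

#0=q has no predecessor
#1=q depends on [0:q]
#2=s depends on [1:q]
#3=p depends on [2:s]
#4=q depends on [2:s]
#5=u depends on [3:p]
#6=s depends on [3:p, 4:q]
#7=q depends on [6:s]
sources: [0:q]
N(rest) = Σ N(rest − s) over sources s of rest; N(one piece) = 1:
  size 1 → [5]=1  [7]=1
  size 2 → [5,7]=2  [6,7]=1
  size 3 → [4,6,7]=1  [5,6,7]=3
  size 4 → [3,5,6,7]=3  [4,5,6,7]=4
  size 5 → [3,4,5,6,7]=7
  size 6 → [2,3,4,5,6,7]=7
  first=0(q) contributes 7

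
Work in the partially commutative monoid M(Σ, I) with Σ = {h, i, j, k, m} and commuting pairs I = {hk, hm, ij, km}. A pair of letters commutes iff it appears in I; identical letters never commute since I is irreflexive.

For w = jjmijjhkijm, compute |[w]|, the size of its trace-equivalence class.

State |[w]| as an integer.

12

piece 0:j — minimal
piece 1:j rests on {0:j}
piece 2:m rests on {1:j}
piece 3:i rests on {2:m}
piece 4:j rests on {2:m}
piece 5:j rests on {4:j}
piece 6:h rests on {3:i, 5:j}
piece 7:k rests on {3:i, 5:j}
piece 8:i rests on {6:h, 7:k}
piece 9:j rests on {6:h, 7:k}
piece 10:m rests on {8:i, 9:j}
minimal pieces: {0:j}
ways to finish when only these pieces remain (= sum over removing one remaining piece with nothing left below it):
  1 left: {10}→1
  2 left: {8,10}→1  {9,10}→1
  3 left: {8,9,10}→2
  4 left: {6,8,9,10}→2  {7,8,9,10}→2
  5 left: {6,7,8,9,10}→4
  6 left: {3,6,7,8,9,10}→4  {5,6,7,8,9,10}→4
  7 left: {3,5,6,7,8,9,10}→8  {4,5,6,7,8,9,10}→4
  8 left: {3,4,5,6,7,8,9,10}→12
  9 left: {2,3,4,5,6,7,8,9,10}→12
  placing 0:j first → 12 extensions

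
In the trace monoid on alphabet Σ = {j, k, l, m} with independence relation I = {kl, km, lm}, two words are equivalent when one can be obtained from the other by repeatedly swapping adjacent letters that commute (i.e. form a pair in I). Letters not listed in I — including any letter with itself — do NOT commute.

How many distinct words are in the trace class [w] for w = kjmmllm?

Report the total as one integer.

piece 0:k — minimal
piece 1:j rests on {0:k}
piece 2:m rests on {1:j}
piece 3:m rests on {2:m}
piece 4:l rests on {1:j}
piece 5:l rests on {4:l}
piece 6:m rests on {3:m}
minimal pieces: {0:k}
ways to finish when only these pieces remain (= sum over removing one remaining piece with nothing left below it):
  1 left: {5}→1  {6}→1
  2 left: {3,6}→1  {4,5}→1  {5,6}→2
  3 left: {2,3,6}→1  {3,5,6}→3  {4,5,6}→3
  4 left: {2,3,5,6}→4  {3,4,5,6}→6
  5 left: {2,3,4,5,6}→10
  placing 0:k first → 10 extensions

10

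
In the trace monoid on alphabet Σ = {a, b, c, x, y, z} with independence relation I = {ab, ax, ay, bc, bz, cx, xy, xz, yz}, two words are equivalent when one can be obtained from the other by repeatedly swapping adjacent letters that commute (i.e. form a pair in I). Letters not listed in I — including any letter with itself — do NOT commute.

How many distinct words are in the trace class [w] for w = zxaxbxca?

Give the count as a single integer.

70

#0=z has no predecessor
#1=x has no predecessor
#2=a depends on [0:z]
#3=x depends on [1:x]
#4=b depends on [3:x]
#5=x depends on [4:b]
#6=c depends on [2:a]
#7=a depends on [6:c]
sources: [0:z, 1:x]
N(rest) = Σ N(rest − s) over sources s of rest; N(one piece) = 1:
  size 1 → [5]=1  [7]=1
  size 2 → [4,5]=1  [5,7]=2  [6,7]=1
  size 3 → [2,6,7]=1  [3,4,5]=1  [4,5,7]=3  [5,6,7]=3
  size 4 → [0,2,6,7]=1  [1,3,4,5]=1  [2,5,6,7]=4  [3,4,5,7]=4  [4,5,6,7]=6
  size 5 → [0,2,5,6,7]=5  [1,3,4,5,7]=5  [2,4,5,6,7]=10  [3,4,5,6,7]=10
  size 6 → [0,2,4,5,6,7]=15  [1,3,4,5,6,7]=15  [2,3,4,5,6,7]=20
  first=0(z) contributes 35
  first=1(x) contributes 35
|[w]| = 70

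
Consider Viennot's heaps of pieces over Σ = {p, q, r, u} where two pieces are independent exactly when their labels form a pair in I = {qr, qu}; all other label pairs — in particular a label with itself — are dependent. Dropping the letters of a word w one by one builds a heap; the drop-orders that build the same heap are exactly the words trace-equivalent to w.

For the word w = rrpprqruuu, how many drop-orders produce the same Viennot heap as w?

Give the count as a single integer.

0(r) covers ∅
1(r) covers 0:r
2(p) covers 1:r
3(p) covers 2:p
4(r) covers 3:p
5(q) covers 3:p
6(r) covers 4:r
7(u) covers 6:r
8(u) covers 7:u
9(u) covers 8:u
floor of heap: 0:r
completions by unplaced set U, small U first (add the entries for U minus each lowest piece of U):
  |U|=1: {5}:1  {9}:1
  |U|=2: {5,9}:2  {8,9}:1
  |U|=3: {5,8,9}:3  {7,8,9}:1
  |U|=4: {5,7,8,9}:4  {6,7,8,9}:1
  |U|=5: {4,6,7,8,9}:1  {5,6,7,8,9}:5
  |U|=6: {4,5,6,7,8,9}:6
  |U|=7: {3,4,5,6,7,8,9}:6
  |U|=8: {2,3,4,5,6,7,8,9}:6
  start at 0(r): 6

6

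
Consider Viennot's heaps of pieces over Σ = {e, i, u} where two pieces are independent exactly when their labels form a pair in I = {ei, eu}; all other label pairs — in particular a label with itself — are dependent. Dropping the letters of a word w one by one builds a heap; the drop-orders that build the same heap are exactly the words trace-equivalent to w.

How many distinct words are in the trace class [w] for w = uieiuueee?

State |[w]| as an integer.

126

piece 0:u — minimal
piece 1:i rests on {0:u}
piece 2:e — minimal
piece 3:i rests on {1:i}
piece 4:u rests on {3:i}
piece 5:u rests on {4:u}
piece 6:e rests on {2:e}
piece 7:e rests on {6:e}
piece 8:e rests on {7:e}
minimal pieces: {0:u, 2:e}
ways to finish when only these pieces remain (= sum over removing one remaining piece with nothing left below it):
  1 left: {5}→1  {8}→1
  2 left: {4,5}→1  {5,8}→2  {7,8}→1
  3 left: {3,4,5}→1  {4,5,8}→3  {5,7,8}→3  {6,7,8}→1
  4 left: {1,3,4,5}→1  {2,6,7,8}→1  {3,4,5,8}→4  {4,5,7,8}→6  {5,6,7,8}→4
  5 left: {0,1,3,4,5}→1  {1,3,4,5,8}→5  {2,5,6,7,8}→5  {3,4,5,7,8}→10  {4,5,6,7,8}→10
  6 left: {0,1,3,4,5,8}→6  {1,3,4,5,7,8}→15  {2,4,5,6,7,8}→15  {3,4,5,6,7,8}→20
  7 left: {0,1,3,4,5,7,8}→21  {1,3,4,5,6,7,8}→35  {2,3,4,5,6,7,8}→35
  placing 0:u first → 70 extensions
  placing 2:e first → 56 extensions
total linear extensions = 126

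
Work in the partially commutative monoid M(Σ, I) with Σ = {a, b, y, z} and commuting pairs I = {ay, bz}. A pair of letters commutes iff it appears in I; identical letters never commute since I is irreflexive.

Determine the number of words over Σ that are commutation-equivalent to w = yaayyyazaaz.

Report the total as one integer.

35

#0=y has no predecessor
#1=a has no predecessor
#2=a depends on [1:a]
#3=y depends on [0:y]
#4=y depends on [3:y]
#5=y depends on [4:y]
#6=a depends on [2:a]
#7=z depends on [5:y, 6:a]
#8=a depends on [7:z]
#9=a depends on [8:a]
#10=z depends on [9:a]
sources: [0:y, 1:a]
N(rest) = Σ N(rest − s) over sources s of rest; N(one piece) = 1:
  size 1 → [10]=1
  size 2 → [9,10]=1
  size 3 → [8,9,10]=1
  size 4 → [7,8,9,10]=1
  size 5 → [5,7,8,9,10]=1  [6,7,8,9,10]=1
  size 6 → [2,6,7,8,9,10]=1  [4,5,7,8,9,10]=1  [5,6,7,8,9,10]=2
  size 7 → [1,2,6,7,8,9,10]=1  [2,5,6,7,8,9,10]=3  [3,4,5,7,8,9,10]=1  [4,5,6,7,8,9,10]=3
  size 8 → [0,3,4,5,7,8,9,10]=1  [1,2,5,6,7,8,9,10]=4  [2,4,5,6,7,8,9,10]=6  [3,4,5,6,7,8,9,10]=4
  size 9 → [0,3,4,5,6,7,8,9,10]=5  [1,2,4,5,6,7,8,9,10]=10  [2,3,4,5,6,7,8,9,10]=10
  first=0(y) contributes 20
  first=1(a) contributes 15
|[w]| = 35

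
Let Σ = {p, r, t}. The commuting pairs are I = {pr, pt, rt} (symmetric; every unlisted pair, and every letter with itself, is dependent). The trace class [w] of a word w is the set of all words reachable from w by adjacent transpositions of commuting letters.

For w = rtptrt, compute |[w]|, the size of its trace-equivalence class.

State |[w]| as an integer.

60

0(r) covers ∅
1(t) covers ∅
2(p) covers ∅
3(t) covers 1:t
4(r) covers 0:r
5(t) covers 3:t
floor of heap: 0:r, 1:t, 2:p
completions by unplaced set U, small U first (add the entries for U minus each lowest piece of U):
  |U|=1: {2}:1  {4}:1  {5}:1
  |U|=2: {0,4}:1  {2,4}:2  {2,5}:2  {3,5}:1  {4,5}:2
  |U|=3: {0,2,4}:3  {0,4,5}:3  {1,3,5}:1  {2,3,5}:3  {2,4,5}:6  {3,4,5}:3
  |U|=4: {0,2,4,5}:12  {0,3,4,5}:6  {1,2,3,5}:4  {1,3,4,5}:4  {2,3,4,5}:12
  start at 0(r): 20
  start at 1(t): 30
  start at 2(p): 10
sum over floor = 60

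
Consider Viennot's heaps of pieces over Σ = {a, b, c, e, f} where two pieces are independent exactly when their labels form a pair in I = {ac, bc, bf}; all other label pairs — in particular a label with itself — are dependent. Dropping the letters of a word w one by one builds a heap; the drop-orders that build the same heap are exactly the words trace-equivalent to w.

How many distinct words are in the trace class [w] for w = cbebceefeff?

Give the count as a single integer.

4

0(c) covers ∅
1(b) covers ∅
2(e) covers 0:c, 1:b
3(b) covers 2:e
4(c) covers 2:e
5(e) covers 3:b, 4:c
6(e) covers 5:e
7(f) covers 6:e
8(e) covers 7:f
9(f) covers 8:e
10(f) covers 9:f
floor of heap: 0:c, 1:b
completions by unplaced set U, small U first (add the entries for U minus each lowest piece of U):
  |U|=1: {10}:1
  |U|=2: {9,10}:1
  |U|=3: {8,9,10}:1
  |U|=4: {7,8,9,10}:1
  |U|=5: {6,7,8,9,10}:1
  |U|=6: {5,6,7,8,9,10}:1
  |U|=7: {3,5,6,7,8,9,10}:1  {4,5,6,7,8,9,10}:1
  |U|=8: {3,4,5,6,7,8,9,10}:2
  |U|=9: {2,3,4,5,6,7,8,9,10}:2
  start at 0(c): 2
  start at 1(b): 2
sum over floor = 4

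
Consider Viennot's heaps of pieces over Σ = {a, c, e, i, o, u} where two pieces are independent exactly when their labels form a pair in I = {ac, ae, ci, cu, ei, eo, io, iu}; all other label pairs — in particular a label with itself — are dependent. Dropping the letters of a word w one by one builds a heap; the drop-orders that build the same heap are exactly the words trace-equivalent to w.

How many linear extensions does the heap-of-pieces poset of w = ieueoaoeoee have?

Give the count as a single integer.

392

piece 0:i — minimal
piece 1:e — minimal
piece 2:u rests on {1:e}
piece 3:e rests on {2:u}
piece 4:o rests on {2:u}
piece 5:a rests on {0:i, 4:o}
piece 6:o rests on {5:a}
piece 7:e rests on {3:e}
piece 8:o rests on {6:o}
piece 9:e rests on {7:e}
piece 10:e rests on {9:e}
minimal pieces: {0:i, 1:e}
ways to finish when only these pieces remain (= sum over removing one remaining piece with nothing left below it):
  1 left: {8}→1  {10}→1
  2 left: {6,8}→1  {8,10}→2  {9,10}→1
  3 left: {5,6,8}→1  {6,8,10}→3  {7,9,10}→1  {8,9,10}→3
  4 left: {0,5,6,8}→1  {3,7,9,10}→1  {4,5,6,8}→1  {5,6,8,10}→4  {6,8,9,10}→6  {7,8,9,10}→4
  5 left: {0,4,5,6,8}→2  {0,5,6,8,10}→5  {3,7,8,9,10}→5  {4,5,6,8,10}→5  {5,6,8,9,10}→10  {6,7,8,9,10}→10
  6 left: {0,4,5,6,8,10}→12  {0,5,6,8,9,10}→15  {3,6,7,8,9,10}→15  {4,5,6,8,9,10}→15  {5,6,7,8,9,10}→20
  7 left: {0,4,5,6,8,9,10}→42  {0,5,6,7,8,9,10}→35  {3,5,6,7,8,9,10}→35  {4,5,6,7,8,9,10}→35
  8 left: {0,3,5,6,7,8,9,10}→70  {0,4,5,6,7,8,9,10}→112  {3,4,5,6,7,8,9,10}→70
  9 left: {0,3,4,5,6,7,8,9,10}→252  {2,3,4,5,6,7,8,9,10}→70
  placing 0:i first → 70 extensions
  placing 1:e first → 322 extensions
total linear extensions = 392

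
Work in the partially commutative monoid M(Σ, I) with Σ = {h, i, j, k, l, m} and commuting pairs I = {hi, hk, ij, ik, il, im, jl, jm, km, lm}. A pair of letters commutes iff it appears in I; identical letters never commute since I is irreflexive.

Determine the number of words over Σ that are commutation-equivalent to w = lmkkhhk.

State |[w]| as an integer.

30

#0=l has no predecessor
#1=m has no predecessor
#2=k depends on [0:l]
#3=k depends on [2:k]
#4=h depends on [0:l, 1:m]
#5=h depends on [4:h]
#6=k depends on [3:k]
sources: [0:l, 1:m]
N(rest) = Σ N(rest − s) over sources s of rest; N(one piece) = 1:
  size 1 → [5]=1  [6]=1
  size 2 → [3,6]=1  [4,5]=1  [5,6]=2
  size 3 → [1,4,5]=1  [2,3,6]=1  [3,5,6]=3  [4,5,6]=3
  size 4 → [1,4,5,6]=4  [2,3,5,6]=4  [3,4,5,6]=6
  size 5 → [1,3,4,5,6]=10  [2,3,4,5,6]=10
  first=0(l) contributes 20
  first=1(m) contributes 10
|[w]| = 30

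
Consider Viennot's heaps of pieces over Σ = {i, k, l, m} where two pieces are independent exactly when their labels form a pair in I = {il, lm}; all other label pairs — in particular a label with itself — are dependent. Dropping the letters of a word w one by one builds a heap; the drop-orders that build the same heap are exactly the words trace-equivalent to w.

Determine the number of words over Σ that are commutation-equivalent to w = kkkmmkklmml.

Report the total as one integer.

6

0(k) covers ∅
1(k) covers 0:k
2(k) covers 1:k
3(m) covers 2:k
4(m) covers 3:m
5(k) covers 4:m
6(k) covers 5:k
7(l) covers 6:k
8(m) covers 6:k
9(m) covers 8:m
10(l) covers 7:l
floor of heap: 0:k
completions by unplaced set U, small U first (add the entries for U minus each lowest piece of U):
  |U|=1: {9}:1  {10}:1
  |U|=2: {7,10}:1  {8,9}:1  {9,10}:2
  |U|=3: {7,9,10}:3  {8,9,10}:3
  |U|=4: {7,8,9,10}:6
  |U|=5: {6,7,8,9,10}:6
  |U|=6: {5,6,7,8,9,10}:6
  |U|=7: {4,5,6,7,8,9,10}:6
  |U|=8: {3,4,5,6,7,8,9,10}:6
  |U|=9: {2,3,4,5,6,7,8,9,10}:6
  start at 0(k): 6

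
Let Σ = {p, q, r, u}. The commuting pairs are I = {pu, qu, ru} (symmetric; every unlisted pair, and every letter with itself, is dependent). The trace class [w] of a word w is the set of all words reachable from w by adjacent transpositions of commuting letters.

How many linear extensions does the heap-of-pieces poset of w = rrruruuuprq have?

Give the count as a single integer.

330

piece 0:r — minimal
piece 1:r rests on {0:r}
piece 2:r rests on {1:r}
piece 3:u — minimal
piece 4:r rests on {2:r}
piece 5:u rests on {3:u}
piece 6:u rests on {5:u}
piece 7:u rests on {6:u}
piece 8:p rests on {4:r}
piece 9:r rests on {8:p}
piece 10:q rests on {9:r}
minimal pieces: {0:r, 3:u}
ways to finish when only these pieces remain (= sum over removing one remaining piece with nothing left below it):
  1 left: {7}→1  {10}→1
  2 left: {6,7}→1  {7,10}→2  {9,10}→1
  3 left: {5,6,7}→1  {6,7,10}→3  {7,9,10}→3  {8,9,10}→1
  4 left: {3,5,6,7}→1  {4,8,9,10}→1  {5,6,7,10}→4  {6,7,9,10}→6  {7,8,9,10}→4
  5 left: {2,4,8,9,10}→1  {3,5,6,7,10}→5  {4,7,8,9,10}→5  {5,6,7,9,10}→10  {6,7,8,9,10}→10
  6 left: {1,2,4,8,9,10}→1  {2,4,7,8,9,10}→6  {3,5,6,7,9,10}→15  {4,6,7,8,9,10}→15  {5,6,7,8,9,10}→20
  7 left: {0,1,2,4,8,9,10}→1  {1,2,4,7,8,9,10}→7  {2,4,6,7,8,9,10}→21  {3,5,6,7,8,9,10}→35  {4,5,6,7,8,9,10}→35
  8 left: {0,1,2,4,7,8,9,10}→8  {1,2,4,6,7,8,9,10}→28  {2,4,5,6,7,8,9,10}→56  {3,4,5,6,7,8,9,10}→70
  9 left: {0,1,2,4,6,7,8,9,10}→36  {1,2,4,5,6,7,8,9,10}→84  {2,3,4,5,6,7,8,9,10}→126
  placing 0:r first → 210 extensions
  placing 3:u first → 120 extensions
total linear extensions = 330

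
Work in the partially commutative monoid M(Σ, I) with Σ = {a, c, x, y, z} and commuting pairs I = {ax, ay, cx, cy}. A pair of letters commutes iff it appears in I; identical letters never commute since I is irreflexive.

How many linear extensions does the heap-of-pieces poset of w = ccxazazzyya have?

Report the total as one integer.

piece 0:c — minimal
piece 1:c rests on {0:c}
piece 2:x — minimal
piece 3:a rests on {1:c}
piece 4:z rests on {2:x, 3:a}
piece 5:a rests on {4:z}
piece 6:z rests on {5:a}
piece 7:z rests on {6:z}
piece 8:y rests on {7:z}
piece 9:y rests on {8:y}
piece 10:a rests on {7:z}
minimal pieces: {0:c, 2:x}
ways to finish when only these pieces remain (= sum over removing one remaining piece with nothing left below it):
  1 left: {9}→1  {10}→1
  2 left: {8,9}→1  {9,10}→2
  3 left: {8,9,10}→3
  4 left: {7,8,9,10}→3
  5 left: {6,7,8,9,10}→3
  6 left: {5,6,7,8,9,10}→3
  7 left: {4,5,6,7,8,9,10}→3
  8 left: {2,4,5,6,7,8,9,10}→3  {3,4,5,6,7,8,9,10}→3
  9 left: {1,3,4,5,6,7,8,9,10}→3  {2,3,4,5,6,7,8,9,10}→6
  placing 0:c first → 9 extensions
  placing 2:x first → 3 extensions
total linear extensions = 12

12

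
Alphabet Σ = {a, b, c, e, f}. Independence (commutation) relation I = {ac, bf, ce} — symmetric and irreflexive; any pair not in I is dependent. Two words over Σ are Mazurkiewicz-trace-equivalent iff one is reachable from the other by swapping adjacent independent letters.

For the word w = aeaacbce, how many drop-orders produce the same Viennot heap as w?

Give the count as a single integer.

10

piece 0:a — minimal
piece 1:e rests on {0:a}
piece 2:a rests on {1:e}
piece 3:a rests on {2:a}
piece 4:c — minimal
piece 5:b rests on {3:a, 4:c}
piece 6:c rests on {5:b}
piece 7:e rests on {5:b}
minimal pieces: {0:a, 4:c}
ways to finish when only these pieces remain (= sum over removing one remaining piece with nothing left below it):
  1 left: {6}→1  {7}→1
  2 left: {6,7}→2
  3 left: {5,6,7}→2
  4 left: {3,5,6,7}→2  {4,5,6,7}→2
  5 left: {2,3,5,6,7}→2  {3,4,5,6,7}→4
  6 left: {1,2,3,5,6,7}→2  {2,3,4,5,6,7}→6
  placing 0:a first → 8 extensions
  placing 4:c first → 2 extensions
total linear extensions = 10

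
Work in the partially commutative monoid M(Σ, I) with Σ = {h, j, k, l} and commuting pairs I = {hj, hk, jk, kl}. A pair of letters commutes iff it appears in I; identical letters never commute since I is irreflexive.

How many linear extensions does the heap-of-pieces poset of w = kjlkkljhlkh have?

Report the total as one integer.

660

piece 0:k — minimal
piece 1:j — minimal
piece 2:l rests on {1:j}
piece 3:k rests on {0:k}
piece 4:k rests on {3:k}
piece 5:l rests on {2:l}
piece 6:j rests on {5:l}
piece 7:h rests on {5:l}
piece 8:l rests on {6:j, 7:h}
piece 9:k rests on {4:k}
piece 10:h rests on {8:l}
minimal pieces: {0:k, 1:j}
ways to finish when only these pieces remain (= sum over removing one remaining piece with nothing left below it):
  1 left: {9}→1  {10}→1
  2 left: {4,9}→1  {8,10}→1  {9,10}→2
  3 left: {3,4,9}→1  {4,9,10}→3  {6,8,10}→1  {7,8,10}→1  {8,9,10}→3
  4 left: {0,3,4,9}→1  {3,4,9,10}→4  {4,8,9,10}→6  {6,7,8,10}→2  {6,8,9,10}→4  {7,8,9,10}→4
  5 left: {0,3,4,9,10}→5  {3,4,8,9,10}→10  {4,6,8,9,10}→10  {4,7,8,9,10}→10  {5,6,7,8,10}→2  {6,7,8,9,10}→10
  6 left: {0,3,4,8,9,10}→15  {2,5,6,7,8,10}→2  {3,4,6,8,9,10}→20  {3,4,7,8,9,10}→20  {4,6,7,8,9,10}→30  {5,6,7,8,9,10}→12
  7 left: {0,3,4,6,8,9,10}→35  {0,3,4,7,8,9,10}→35  {1,2,5,6,7,8,10}→2  {2,5,6,7,8,9,10}→14  {3,4,6,7,8,9,10}→70  {4,5,6,7,8,9,10}→42
  8 left: {0,3,4,6,7,8,9,10}→140  {1,2,5,6,7,8,9,10}→16  {2,4,5,6,7,8,9,10}→56  {3,4,5,6,7,8,9,10}→112
  9 left: {0,3,4,5,6,7,8,9,10}→252  {1,2,4,5,6,7,8,9,10}→72  {2,3,4,5,6,7,8,9,10}→168
  placing 0:k first → 240 extensions
  placing 1:j first → 420 extensions
total linear extensions = 660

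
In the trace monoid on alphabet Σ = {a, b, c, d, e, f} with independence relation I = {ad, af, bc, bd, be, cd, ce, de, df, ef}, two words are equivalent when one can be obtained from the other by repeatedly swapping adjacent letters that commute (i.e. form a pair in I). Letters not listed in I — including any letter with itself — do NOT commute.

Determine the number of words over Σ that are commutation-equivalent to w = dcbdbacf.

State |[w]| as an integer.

84

piece 0:d — minimal
piece 1:c — minimal
piece 2:b — minimal
piece 3:d rests on {0:d}
piece 4:b rests on {2:b}
piece 5:a rests on {1:c, 4:b}
piece 6:c rests on {5:a}
piece 7:f rests on {6:c}
minimal pieces: {0:d, 1:c, 2:b}
ways to finish when only these pieces remain (= sum over removing one remaining piece with nothing left below it):
  1 left: {3}→1  {7}→1
  2 left: {0,3}→1  {3,7}→2  {6,7}→1
  3 left: {0,3,7}→3  {3,6,7}→3  {5,6,7}→1
  4 left: {0,3,6,7}→6  {1,5,6,7}→1  {3,5,6,7}→4  {4,5,6,7}→1
  5 left: {0,3,5,6,7}→10  {1,3,5,6,7}→5  {1,4,5,6,7}→2  {2,4,5,6,7}→1  {3,4,5,6,7}→5
  6 left: {0,1,3,5,6,7}→15  {0,3,4,5,6,7}→15  {1,2,4,5,6,7}→3  {1,3,4,5,6,7}→12  {2,3,4,5,6,7}→6
  placing 0:d first → 21 extensions
  placing 1:c first → 21 extensions
  placing 2:b first → 42 extensions
total linear extensions = 84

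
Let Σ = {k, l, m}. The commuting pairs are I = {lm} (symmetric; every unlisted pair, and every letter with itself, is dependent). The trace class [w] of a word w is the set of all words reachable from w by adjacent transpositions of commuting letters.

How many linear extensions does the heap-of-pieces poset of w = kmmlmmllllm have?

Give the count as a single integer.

252

#0=k has no predecessor
#1=m depends on [0:k]
#2=m depends on [1:m]
#3=l depends on [0:k]
#4=m depends on [2:m]
#5=m depends on [4:m]
#6=l depends on [3:l]
#7=l depends on [6:l]
#8=l depends on [7:l]
#9=l depends on [8:l]
#10=m depends on [5:m]
sources: [0:k]
N(rest) = Σ N(rest − s) over sources s of rest; N(one piece) = 1:
  size 1 → [9]=1  [10]=1
  size 2 → [5,10]=1  [8,9]=1  [9,10]=2
  size 3 → [4,5,10]=1  [5,9,10]=3  [7,8,9]=1  [8,9,10]=3
  size 4 → [2,4,5,10]=1  [4,5,9,10]=4  [5,8,9,10]=6  [6,7,8,9]=1  [7,8,9,10]=4
  size 5 → [1,2,4,5,10]=1  [2,4,5,9,10]=5  [3,6,7,8,9]=1  [4,5,8,9,10]=10  [5,7,8,9,10]=10  [6,7,8,9,10]=5
  size 6 → [1,2,4,5,9,10]=6  [2,4,5,8,9,10]=15  [3,6,7,8,9,10]=6  [4,5,7,8,9,10]=20  [5,6,7,8,9,10]=15
  size 7 → [1,2,4,5,8,9,10]=21  [2,4,5,7,8,9,10]=35  [3,5,6,7,8,9,10]=21  [4,5,6,7,8,9,10]=35
  size 8 → [1,2,4,5,7,8,9,10]=56  [2,4,5,6,7,8,9,10]=70  [3,4,5,6,7,8,9,10]=56
  size 9 → [1,2,4,5,6,7,8,9,10]=126  [2,3,4,5,6,7,8,9,10]=126
  first=0(k) contributes 252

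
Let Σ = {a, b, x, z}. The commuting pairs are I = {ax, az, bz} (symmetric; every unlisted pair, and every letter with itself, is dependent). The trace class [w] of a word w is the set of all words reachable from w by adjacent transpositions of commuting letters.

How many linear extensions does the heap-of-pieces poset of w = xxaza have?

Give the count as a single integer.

10

piece 0:x — minimal
piece 1:x rests on {0:x}
piece 2:a — minimal
piece 3:z rests on {1:x}
piece 4:a rests on {2:a}
minimal pieces: {0:x, 2:a}
ways to finish when only these pieces remain (= sum over removing one remaining piece with nothing left below it):
  1 left: {3}→1  {4}→1
  2 left: {1,3}→1  {2,4}→1  {3,4}→2
  3 left: {0,1,3}→1  {1,3,4}→3  {2,3,4}→3
  placing 0:x first → 6 extensions
  placing 2:a first → 4 extensions
total linear extensions = 10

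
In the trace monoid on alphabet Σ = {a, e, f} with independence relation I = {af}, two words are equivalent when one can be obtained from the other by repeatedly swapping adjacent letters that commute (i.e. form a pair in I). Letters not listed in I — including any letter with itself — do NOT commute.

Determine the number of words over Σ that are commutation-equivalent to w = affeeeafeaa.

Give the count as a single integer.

6

piece 0:a — minimal
piece 1:f — minimal
piece 2:f rests on {1:f}
piece 3:e rests on {0:a, 2:f}
piece 4:e rests on {3:e}
piece 5:e rests on {4:e}
piece 6:a rests on {5:e}
piece 7:f rests on {5:e}
piece 8:e rests on {6:a, 7:f}
piece 9:a rests on {8:e}
piece 10:a rests on {9:a}
minimal pieces: {0:a, 1:f}
ways to finish when only these pieces remain (= sum over removing one remaining piece with nothing left below it):
  1 left: {10}→1
  2 left: {9,10}→1
  3 left: {8,9,10}→1
  4 left: {6,8,9,10}→1  {7,8,9,10}→1
  5 left: {6,7,8,9,10}→2
  6 left: {5,6,7,8,9,10}→2
  7 left: {4,5,6,7,8,9,10}→2
  8 left: {3,4,5,6,7,8,9,10}→2
  9 left: {0,3,4,5,6,7,8,9,10}→2  {2,3,4,5,6,7,8,9,10}→2
  placing 0:a first → 2 extensions
  placing 1:f first → 4 extensions
total linear extensions = 6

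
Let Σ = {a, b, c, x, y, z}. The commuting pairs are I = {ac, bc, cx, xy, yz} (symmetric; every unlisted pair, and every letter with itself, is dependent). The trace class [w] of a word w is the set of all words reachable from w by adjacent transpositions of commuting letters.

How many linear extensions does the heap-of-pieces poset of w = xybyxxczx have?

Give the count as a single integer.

#0=x has no predecessor
#1=y has no predecessor
#2=b depends on [0:x, 1:y]
#3=y depends on [2:b]
#4=x depends on [2:b]
#5=x depends on [4:x]
#6=c depends on [3:y]
#7=z depends on [5:x, 6:c]
#8=x depends on [7:z]
sources: [0:x, 1:y]
N(rest) = Σ N(rest − s) over sources s of rest; N(one piece) = 1:
  size 1 → [8]=1
  size 2 → [7,8]=1
  size 3 → [5,7,8]=1  [6,7,8]=1
  size 4 → [3,6,7,8]=1  [4,5,7,8]=1  [5,6,7,8]=2
  size 5 → [3,5,6,7,8]=3  [4,5,6,7,8]=3
  size 6 → [3,4,5,6,7,8]=6
  size 7 → [2,3,4,5,6,7,8]=6
  first=0(x) contributes 6
  first=1(y) contributes 6
|[w]| = 12

12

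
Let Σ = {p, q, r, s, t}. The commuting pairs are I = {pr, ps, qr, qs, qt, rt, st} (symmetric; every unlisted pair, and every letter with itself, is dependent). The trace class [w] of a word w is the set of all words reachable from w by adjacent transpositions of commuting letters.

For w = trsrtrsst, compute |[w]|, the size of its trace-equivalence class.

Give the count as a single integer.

84

#0=t has no predecessor
#1=r has no predecessor
#2=s depends on [1:r]
#3=r depends on [2:s]
#4=t depends on [0:t]
#5=r depends on [3:r]
#6=s depends on [5:r]
#7=s depends on [6:s]
#8=t depends on [4:t]
sources: [0:t, 1:r]
N(rest) = Σ N(rest − s) over sources s of rest; N(one piece) = 1:
  size 1 → [7]=1  [8]=1
  size 2 → [4,8]=1  [6,7]=1  [7,8]=2
  size 3 → [0,4,8]=1  [4,7,8]=3  [5,6,7]=1  [6,7,8]=3
  size 4 → [0,4,7,8]=4  [3,5,6,7]=1  [4,6,7,8]=6  [5,6,7,8]=4
  size 5 → [0,4,6,7,8]=10  [2,3,5,6,7]=1  [3,5,6,7,8]=5  [4,5,6,7,8]=10
  size 6 → [0,4,5,6,7,8]=20  [1,2,3,5,6,7]=1  [2,3,5,6,7,8]=6  [3,4,5,6,7,8]=15
  size 7 → [0,3,4,5,6,7,8]=35  [1,2,3,5,6,7,8]=7  [2,3,4,5,6,7,8]=21
  first=0(t) contributes 28
  first=1(r) contributes 56
|[w]| = 84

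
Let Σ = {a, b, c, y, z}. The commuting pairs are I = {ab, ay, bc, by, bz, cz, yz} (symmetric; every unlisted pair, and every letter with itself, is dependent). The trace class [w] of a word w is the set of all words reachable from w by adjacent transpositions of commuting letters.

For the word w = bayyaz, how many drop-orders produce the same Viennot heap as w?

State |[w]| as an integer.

piece 0:b — minimal
piece 1:a — minimal
piece 2:y — minimal
piece 3:y rests on {2:y}
piece 4:a rests on {1:a}
piece 5:z rests on {4:a}
minimal pieces: {0:b, 1:a, 2:y}
ways to finish when only these pieces remain (= sum over removing one remaining piece with nothing left below it):
  1 left: {0}→1  {3}→1  {5}→1
  2 left: {0,3}→2  {0,5}→2  {2,3}→1  {3,5}→2  {4,5}→1
  3 left: {0,2,3}→3  {0,3,5}→6  {0,4,5}→3  {1,4,5}→1  {2,3,5}→3  {3,4,5}→3
  4 left: {0,1,4,5}→4  {0,2,3,5}→12  {0,3,4,5}→12  {1,3,4,5}→4  {2,3,4,5}→6
  placing 0:b first → 10 extensions
  placing 1:a first → 30 extensions
  placing 2:y first → 20 extensions
total linear extensions = 60

60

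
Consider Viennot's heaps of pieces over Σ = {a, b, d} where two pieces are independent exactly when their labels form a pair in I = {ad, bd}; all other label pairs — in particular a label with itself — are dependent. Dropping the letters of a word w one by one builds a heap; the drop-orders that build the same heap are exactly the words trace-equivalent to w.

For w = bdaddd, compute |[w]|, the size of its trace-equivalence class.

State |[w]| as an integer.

0(b) covers ∅
1(d) covers ∅
2(a) covers 0:b
3(d) covers 1:d
4(d) covers 3:d
5(d) covers 4:d
floor of heap: 0:b, 1:d
completions by unplaced set U, small U first (add the entries for U minus each lowest piece of U):
  |U|=1: {2}:1  {5}:1
  |U|=2: {0,2}:1  {2,5}:2  {4,5}:1
  |U|=3: {0,2,5}:3  {2,4,5}:3  {3,4,5}:1
  |U|=4: {0,2,4,5}:6  {1,3,4,5}:1  {2,3,4,5}:4
  start at 0(b): 5
  start at 1(d): 10
sum over floor = 15

15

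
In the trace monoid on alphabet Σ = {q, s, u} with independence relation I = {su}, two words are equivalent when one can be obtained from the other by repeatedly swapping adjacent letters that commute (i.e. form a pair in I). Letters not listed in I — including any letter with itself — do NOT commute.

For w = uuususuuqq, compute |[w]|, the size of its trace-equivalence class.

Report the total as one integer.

0(u) covers ∅
1(u) covers 0:u
2(u) covers 1:u
3(s) covers ∅
4(u) covers 2:u
5(s) covers 3:s
6(u) covers 4:u
7(u) covers 6:u
8(q) covers 5:s, 7:u
9(q) covers 8:q
floor of heap: 0:u, 3:s
completions by unplaced set U, small U first (add the entries for U minus each lowest piece of U):
  |U|=1: {9}:1
  |U|=2: {8,9}:1
  |U|=3: {5,8,9}:1  {7,8,9}:1
  |U|=4: {3,5,8,9}:1  {5,7,8,9}:2  {6,7,8,9}:1
  |U|=5: {3,5,7,8,9}:3  {4,6,7,8,9}:1  {5,6,7,8,9}:3
  |U|=6: {2,4,6,7,8,9}:1  {3,5,6,7,8,9}:6  {4,5,6,7,8,9}:4
  |U|=7: {1,2,4,6,7,8,9}:1  {2,4,5,6,7,8,9}:5  {3,4,5,6,7,8,9}:10
  |U|=8: {0,1,2,4,6,7,8,9}:1  {1,2,4,5,6,7,8,9}:6  {2,3,4,5,6,7,8,9}:15
  start at 0(u): 21
  start at 3(s): 7
sum over floor = 28

28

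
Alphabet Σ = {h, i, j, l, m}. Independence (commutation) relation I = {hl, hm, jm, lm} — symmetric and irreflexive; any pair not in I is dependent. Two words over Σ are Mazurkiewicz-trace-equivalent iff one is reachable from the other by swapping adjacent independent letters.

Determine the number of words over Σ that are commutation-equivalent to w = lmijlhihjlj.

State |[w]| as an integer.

#0=l has no predecessor
#1=m has no predecessor
#2=i depends on [0:l, 1:m]
#3=j depends on [2:i]
#4=l depends on [3:j]
#5=h depends on [3:j]
#6=i depends on [4:l, 5:h]
#7=h depends on [6:i]
#8=j depends on [7:h]
#9=l depends on [8:j]
#10=j depends on [9:l]
sources: [0:l, 1:m]
N(rest) = Σ N(rest − s) over sources s of rest; N(one piece) = 1:
  size 1 → [10]=1
  size 2 → [9,10]=1
  size 3 → [8,9,10]=1
  size 4 → [7,8,9,10]=1
  size 5 → [6,7,8,9,10]=1
  size 6 → [4,6,7,8,9,10]=1  [5,6,7,8,9,10]=1
  size 7 → [4,5,6,7,8,9,10]=2
  size 8 → [3,4,5,6,7,8,9,10]=2
  size 9 → [2,3,4,5,6,7,8,9,10]=2
  first=0(l) contributes 2
  first=1(m) contributes 2
|[w]| = 4

4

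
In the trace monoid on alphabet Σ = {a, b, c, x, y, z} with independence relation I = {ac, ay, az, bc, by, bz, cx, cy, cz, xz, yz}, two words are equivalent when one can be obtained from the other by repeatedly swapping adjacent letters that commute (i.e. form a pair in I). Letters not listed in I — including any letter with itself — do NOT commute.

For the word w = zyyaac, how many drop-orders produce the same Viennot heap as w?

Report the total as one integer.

drop 0:z onto floor
drop 1:y onto floor
drop 2:y onto {1:y}
drop 3:a onto floor
drop 4:a onto {3:a}
drop 5:c onto floor
ground layer = {0:z, 1:y, 3:a, 5:c}
drop-orders for the pieces not yet dropped (sum over which currently-grounded one goes next):
  1 to go: {0} 1  {2} 1  {4} 1  {5} 1
  2 to go: {0,2} 2  {0,4} 2  {0,5} 2  {1,2} 1  {2,4} 2  {2,5} 2  {3,4} 1  {4,5} 2
  3 to go: {0,1,2} 3  {0,2,4} 6  {0,2,5} 6  {0,3,4} 3  {0,4,5} 6  {1,2,4} 3  {1,2,5} 3  {2,3,4} 3  {2,4,5} 6  {3,4,5} 3
  4 to go: {0,1,2,4} 12  {0,1,2,5} 12  {0,2,3,4} 12  {0,2,4,5} 24  {0,3,4,5} 12  {1,2,3,4} 6  {1,2,4,5} 12  {2,3,4,5} 12
  if 0:z drops first: 30 orders
  if 1:y drops first: 60 orders
  if 3:a drops first: 60 orders
  if 5:c drops first: 30 orders
heap linearizations: 180

180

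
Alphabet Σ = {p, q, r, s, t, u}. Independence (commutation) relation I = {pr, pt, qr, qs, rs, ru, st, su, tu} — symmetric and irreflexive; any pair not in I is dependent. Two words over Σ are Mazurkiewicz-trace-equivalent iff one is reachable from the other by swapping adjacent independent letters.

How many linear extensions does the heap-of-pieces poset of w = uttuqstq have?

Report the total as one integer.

#0=u has no predecessor
#1=t has no predecessor
#2=t depends on [1:t]
#3=u depends on [0:u]
#4=q depends on [2:t, 3:u]
#5=s has no predecessor
#6=t depends on [4:q]
#7=q depends on [6:t]
sources: [0:u, 1:t, 5:s]
N(rest) = Σ N(rest − s) over sources s of rest; N(one piece) = 1:
  size 1 → [5]=1  [7]=1
  size 2 → [5,7]=2  [6,7]=1
  size 3 → [4,6,7]=1  [5,6,7]=3
  size 4 → [2,4,6,7]=1  [3,4,6,7]=1  [4,5,6,7]=4
  size 5 → [0,3,4,6,7]=1  [1,2,4,6,7]=1  [2,3,4,6,7]=2  [2,4,5,6,7]=5  [3,4,5,6,7]=5
  size 6 → [0,2,3,4,6,7]=3  [0,3,4,5,6,7]=6  [1,2,3,4,6,7]=3  [1,2,4,5,6,7]=6  [2,3,4,5,6,7]=12
  first=0(u) contributes 21
  first=1(t) contributes 21
  first=5(s) contributes 6
|[w]| = 48

48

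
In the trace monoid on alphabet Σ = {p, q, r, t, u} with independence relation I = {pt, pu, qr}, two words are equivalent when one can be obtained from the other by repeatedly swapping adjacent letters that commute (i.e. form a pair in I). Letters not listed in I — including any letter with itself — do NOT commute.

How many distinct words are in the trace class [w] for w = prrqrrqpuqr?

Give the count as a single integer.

60

0(p) covers ∅
1(r) covers 0:p
2(r) covers 1:r
3(q) covers 0:p
4(r) covers 2:r
5(r) covers 4:r
6(q) covers 3:q
7(p) covers 5:r, 6:q
8(u) covers 5:r, 6:q
9(q) covers 7:p, 8:u
10(r) covers 7:p, 8:u
floor of heap: 0:p
completions by unplaced set U, small U first (add the entries for U minus each lowest piece of U):
  |U|=1: {9}:1  {10}:1
  |U|=2: {9,10}:2
  |U|=3: {7,9,10}:2  {8,9,10}:2
  |U|=4: {7,8,9,10}:4
  |U|=5: {5,7,8,9,10}:4  {6,7,8,9,10}:4
  |U|=6: {3,6,7,8,9,10}:4  {4,5,7,8,9,10}:4  {5,6,7,8,9,10}:8
  |U|=7: {2,4,5,7,8,9,10}:4  {3,5,6,7,8,9,10}:12  {4,5,6,7,8,9,10}:12
  |U|=8: {1,2,4,5,7,8,9,10}:4  {2,4,5,6,7,8,9,10}:16  {3,4,5,6,7,8,9,10}:24
  |U|=9: {1,2,4,5,6,7,8,9,10}:20  {2,3,4,5,6,7,8,9,10}:40
  start at 0(p): 60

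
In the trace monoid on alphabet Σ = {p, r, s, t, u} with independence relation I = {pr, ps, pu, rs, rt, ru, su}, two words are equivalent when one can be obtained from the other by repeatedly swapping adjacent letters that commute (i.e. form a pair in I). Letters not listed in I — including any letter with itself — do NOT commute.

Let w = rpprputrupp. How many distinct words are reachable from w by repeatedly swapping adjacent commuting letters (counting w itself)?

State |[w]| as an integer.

0(r) covers ∅
1(p) covers ∅
2(p) covers 1:p
3(r) covers 0:r
4(p) covers 2:p
5(u) covers ∅
6(t) covers 4:p, 5:u
7(r) covers 3:r
8(u) covers 6:t
9(p) covers 6:t
10(p) covers 9:p
floor of heap: 0:r, 1:p, 5:u
completions by unplaced set U, small U first (add the entries for U minus each lowest piece of U):
  |U|=1: {7}:1  {8}:1  {10}:1
  |U|=2: {3,7}:1  {7,8}:2  {7,10}:2  {8,10}:2  {9,10}:1
  |U|=3: {0,3,7}:1  {3,7,8}:3  {3,7,10}:3  {7,8,10}:6  {7,9,10}:3  {8,9,10}:3
  |U|=4: {0,3,7,8}:4  {0,3,7,10}:4  {3,7,8,10}:12  {3,7,9,10}:6  {6,8,9,10}:3  {7,8,9,10}:12
  |U|=5: {0,3,7,8,10}:20  {0,3,7,9,10}:10  {3,7,8,9,10}:30  {4,6,8,9,10}:3  {5,6,8,9,10}:3  {6,7,8,9,10}:15
  |U|=6: {0,3,7,8,9,10}:60  {2,4,6,8,9,10}:3  {3,6,7,8,9,10}:45  {4,5,6,8,9,10}:6  {4,6,7,8,9,10}:18  {5,6,7,8,9,10}:18
  |U|=7: {0,3,6,7,8,9,10}:105  {1,2,4,6,8,9,10}:3  {2,4,5,6,8,9,10}:9  {2,4,6,7,8,9,10}:21  {3,4,6,7,8,9,10}:63  {3,5,6,7,8,9,10}:63  {4,5,6,7,8,9,10}:42
  |U|=8: {0,3,4,6,7,8,9,10}:168  {0,3,5,6,7,8,9,10}:168  {1,2,4,5,6,8,9,10}:12  {1,2,4,6,7,8,9,10}:24  {2,3,4,6,7,8,9,10}:84  {2,4,5,6,7,8,9,10}:72  {3,4,5,6,7,8,9,10}:168
  |U|=9: {0,2,3,4,6,7,8,9,10}:252  {0,3,4,5,6,7,8,9,10}:504  {1,2,3,4,6,7,8,9,10}:108  {1,2,4,5,6,7,8,9,10}:108  {2,3,4,5,6,7,8,9,10}:324
  start at 0(r): 540
  start at 1(p): 1080
  start at 5(u): 360
sum over floor = 1980

1980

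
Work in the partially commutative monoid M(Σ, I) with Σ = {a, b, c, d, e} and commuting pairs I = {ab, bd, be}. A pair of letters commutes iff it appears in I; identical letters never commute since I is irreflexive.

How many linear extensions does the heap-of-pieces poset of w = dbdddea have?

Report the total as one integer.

7

drop 0:d onto floor
drop 1:b onto floor
drop 2:d onto {0:d}
drop 3:d onto {2:d}
drop 4:d onto {3:d}
drop 5:e onto {4:d}
drop 6:a onto {5:e}
ground layer = {0:d, 1:b}
drop-orders for the pieces not yet dropped (sum over which currently-grounded one goes next):
  1 to go: {1} 1  {6} 1
  2 to go: {1,6} 2  {5,6} 1
  3 to go: {1,5,6} 3  {4,5,6} 1
  4 to go: {1,4,5,6} 4  {3,4,5,6} 1
  5 to go: {1,3,4,5,6} 5  {2,3,4,5,6} 1
  if 0:d drops first: 6 orders
  if 1:b drops first: 1 orders
heap linearizations: 7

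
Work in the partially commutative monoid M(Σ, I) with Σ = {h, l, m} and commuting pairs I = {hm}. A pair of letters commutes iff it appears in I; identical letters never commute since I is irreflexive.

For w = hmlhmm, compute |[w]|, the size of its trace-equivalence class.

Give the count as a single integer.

6

drop 0:h onto floor
drop 1:m onto floor
drop 2:l onto {0:h, 1:m}
drop 3:h onto {2:l}
drop 4:m onto {2:l}
drop 5:m onto {4:m}
ground layer = {0:h, 1:m}
drop-orders for the pieces not yet dropped (sum over which currently-grounded one goes next):
  1 to go: {3} 1  {5} 1
  2 to go: {3,5} 2  {4,5} 1
  3 to go: {3,4,5} 3
  4 to go: {2,3,4,5} 3
  if 0:h drops first: 3 orders
  if 1:m drops first: 3 orders
heap linearizations: 6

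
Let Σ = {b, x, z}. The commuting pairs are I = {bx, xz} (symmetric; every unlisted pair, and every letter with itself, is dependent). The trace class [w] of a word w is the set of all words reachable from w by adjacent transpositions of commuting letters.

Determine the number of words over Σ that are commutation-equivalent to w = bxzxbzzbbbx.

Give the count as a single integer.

165

piece 0:b — minimal
piece 1:x — minimal
piece 2:z rests on {0:b}
piece 3:x rests on {1:x}
piece 4:b rests on {2:z}
piece 5:z rests on {4:b}
piece 6:z rests on {5:z}
piece 7:b rests on {6:z}
piece 8:b rests on {7:b}
piece 9:b rests on {8:b}
piece 10:x rests on {3:x}
minimal pieces: {0:b, 1:x}
ways to finish when only these pieces remain (= sum over removing one remaining piece with nothing left below it):
  1 left: {9}→1  {10}→1
  2 left: {3,10}→1  {8,9}→1  {9,10}→2
  3 left: {1,3,10}→1  {3,9,10}→3  {7,8,9}→1  {8,9,10}→3
  4 left: {1,3,9,10}→4  {3,8,9,10}→6  {6,7,8,9}→1  {7,8,9,10}→4
  5 left: {1,3,8,9,10}→10  {3,7,8,9,10}→10  {5,6,7,8,9}→1  {6,7,8,9,10}→5
  6 left: {1,3,7,8,9,10}→20  {3,6,7,8,9,10}→15  {4,5,6,7,8,9}→1  {5,6,7,8,9,10}→6
  7 left: {1,3,6,7,8,9,10}→35  {2,4,5,6,7,8,9}→1  {3,5,6,7,8,9,10}→21  {4,5,6,7,8,9,10}→7
  8 left: {0,2,4,5,6,7,8,9}→1  {1,3,5,6,7,8,9,10}→56  {2,4,5,6,7,8,9,10}→8  {3,4,5,6,7,8,9,10}→28
  9 left: {0,2,4,5,6,7,8,9,10}→9  {1,3,4,5,6,7,8,9,10}→84  {2,3,4,5,6,7,8,9,10}→36
  placing 0:b first → 120 extensions
  placing 1:x first → 45 extensions
total linear extensions = 165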